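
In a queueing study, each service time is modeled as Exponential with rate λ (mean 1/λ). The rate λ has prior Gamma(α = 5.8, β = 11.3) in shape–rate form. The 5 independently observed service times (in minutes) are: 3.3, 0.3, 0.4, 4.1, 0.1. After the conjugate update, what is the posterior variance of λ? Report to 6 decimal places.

0.028402

With a Gamma(shape α, rate β) prior on the exponential rate λ, the posterior after n observations with total T = Σxᵢ is Gamma(α+n, β+T).
Sum of observations T = 8.2 minutes; n = 5.
Posterior: Gamma(5.8+5, 11.3+8.2) = Gamma(10.8, 19.5).
Var = α/β² = 0.028402.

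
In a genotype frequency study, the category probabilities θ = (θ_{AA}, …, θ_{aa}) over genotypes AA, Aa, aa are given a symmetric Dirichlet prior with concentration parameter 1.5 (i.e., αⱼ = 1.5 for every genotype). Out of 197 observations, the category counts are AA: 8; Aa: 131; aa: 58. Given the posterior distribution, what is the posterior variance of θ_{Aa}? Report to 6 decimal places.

The Dirichlet prior is conjugate to the Multinomial likelihood: each posterior αⱼ = prior αⱼ + observed count nⱼ.
Posterior concentration: (9.5, 132.5, 59.5), total = 201.5.
Var[θ_j] = α_j(Σα−α_j)/((Σα)²(Σα+1)) = 132.5·69.0/(201.5²·202.5) = 0.001112.

0.001112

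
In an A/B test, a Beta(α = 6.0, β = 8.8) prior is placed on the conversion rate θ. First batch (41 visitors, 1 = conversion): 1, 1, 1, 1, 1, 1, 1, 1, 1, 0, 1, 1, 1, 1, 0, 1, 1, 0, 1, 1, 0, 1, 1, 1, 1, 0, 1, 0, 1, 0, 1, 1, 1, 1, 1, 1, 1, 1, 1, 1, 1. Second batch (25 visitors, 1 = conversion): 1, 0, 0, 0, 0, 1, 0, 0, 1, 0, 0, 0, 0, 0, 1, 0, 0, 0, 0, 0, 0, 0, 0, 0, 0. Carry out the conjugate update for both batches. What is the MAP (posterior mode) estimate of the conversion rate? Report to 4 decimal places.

0.5457

The Beta prior is conjugate to a Binomial/Bernoulli likelihood; the update adds successes to α and failures to β.
After batch 1: Beta(6.0+34, 8.8+7) = Beta(40.0, 15.8).
After batch 2: Beta(40.0+4, 15.8+21) = Beta(44.0, 36.8).
Mode of Beta(a,b) for a,b>1 is (a−1)/(a+b−2) = 43.0/78.8 = 0.5457.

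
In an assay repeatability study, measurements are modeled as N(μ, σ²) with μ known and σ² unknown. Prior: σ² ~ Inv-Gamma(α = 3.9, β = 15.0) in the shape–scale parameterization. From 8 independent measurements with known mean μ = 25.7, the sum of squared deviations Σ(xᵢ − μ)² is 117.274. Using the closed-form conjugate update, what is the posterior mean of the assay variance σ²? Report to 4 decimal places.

With known mean μ and an Inverse-Gamma(α, β) prior on σ², the Normal likelihood is conjugate: posterior is Inv-Gamma(α + n/2, β + Σ(xᵢ−μ)²/2).
Posterior: Inv-Gamma(3.9 + 8/2, 15.0 + 117.274/2) = Inv-Gamma(7.90, 73.6370).
E[σ²|data] = β/(α−1) = 73.6370/6.90 = 10.6720.

10.6720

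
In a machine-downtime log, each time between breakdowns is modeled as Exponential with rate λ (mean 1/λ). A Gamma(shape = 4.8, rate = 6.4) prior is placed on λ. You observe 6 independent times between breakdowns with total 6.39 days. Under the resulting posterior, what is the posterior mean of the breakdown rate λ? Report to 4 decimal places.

With a Gamma(shape α, rate β) prior on the exponential rate λ, the posterior after n observations with total T = Σxᵢ is Gamma(α+n, β+T).
Posterior: Gamma(4.8+6, 6.4+6.39) = Gamma(10.8, 12.79).
Posterior mean of λ = α/β = 10.8/12.79 = 0.8444.

0.8444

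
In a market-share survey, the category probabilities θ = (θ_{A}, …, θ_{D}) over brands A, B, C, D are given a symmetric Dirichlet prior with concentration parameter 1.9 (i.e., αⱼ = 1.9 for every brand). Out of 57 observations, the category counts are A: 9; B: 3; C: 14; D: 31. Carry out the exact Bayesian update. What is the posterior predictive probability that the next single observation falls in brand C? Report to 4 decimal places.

0.2461

The Dirichlet prior is conjugate to the Multinomial likelihood: each posterior αⱼ = prior αⱼ + observed count nⱼ.
Posterior concentration: (10.9, 4.9, 15.9, 32.9), total = 64.6.
P(next = C | data) = α_{C}/Σα = 0.2461.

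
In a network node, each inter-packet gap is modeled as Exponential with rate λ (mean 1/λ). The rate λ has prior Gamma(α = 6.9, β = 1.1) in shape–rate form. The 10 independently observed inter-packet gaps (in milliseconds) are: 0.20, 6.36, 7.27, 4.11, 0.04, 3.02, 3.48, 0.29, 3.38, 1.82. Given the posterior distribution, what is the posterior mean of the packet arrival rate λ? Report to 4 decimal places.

With a Gamma(shape α, rate β) prior on the exponential rate λ, the posterior after n observations with total T = Σxᵢ is Gamma(α+n, β+T).
Sum of observations T = 29.97 milliseconds; n = 10.
Posterior: Gamma(6.9+10, 1.1+29.97) = Gamma(16.9, 31.07).
Posterior mean of λ = α/β = 16.9/31.07 = 0.5439.

0.5439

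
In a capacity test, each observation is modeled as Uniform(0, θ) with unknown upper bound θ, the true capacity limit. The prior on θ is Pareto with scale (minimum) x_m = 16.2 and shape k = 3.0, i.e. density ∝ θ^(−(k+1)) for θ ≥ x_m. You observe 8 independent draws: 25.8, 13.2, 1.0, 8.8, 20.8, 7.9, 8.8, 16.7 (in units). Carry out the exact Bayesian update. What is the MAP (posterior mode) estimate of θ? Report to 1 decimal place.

25.8

A Pareto(scale x_m, shape k) prior on the upper bound θ of Uniform(0, θ) is conjugate: posterior is Pareto(max(x_m, max xᵢ), k + n).
Sample maximum = 25.8; prior scale x_m = 16.2 → posterior scale = max = 25.8.
Posterior shape = 3.0 + 8 = 11.0.
The Pareto density is decreasing on [x_m, ∞), so the mode is x_m = 25.8.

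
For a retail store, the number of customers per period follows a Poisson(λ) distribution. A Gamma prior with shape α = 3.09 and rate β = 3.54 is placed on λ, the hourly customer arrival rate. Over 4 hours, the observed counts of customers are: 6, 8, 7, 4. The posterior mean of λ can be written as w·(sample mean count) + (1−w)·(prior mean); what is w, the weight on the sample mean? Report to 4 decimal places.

With a Gamma(shape α, rate β) prior, the Poisson likelihood is conjugate: the posterior is Gamma(α + ΣXᵢ, β + n).
Posterior mean = (α₀+S)/(β₀+n) = [n/(β₀+n)]·(S/n) + [β₀/(β₀+n)]·(α₀/β₀), so only n and β₀ enter the weight.
Weight on data w = n/(β₀+n) = 4/(3.54+4) = 4/7.54 = 0.5305.

0.5305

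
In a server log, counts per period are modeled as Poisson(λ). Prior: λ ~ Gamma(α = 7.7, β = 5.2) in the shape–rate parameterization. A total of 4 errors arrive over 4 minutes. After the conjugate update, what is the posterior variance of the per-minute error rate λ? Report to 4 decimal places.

0.1382

With a Gamma(shape α, rate β) prior, the Poisson likelihood is conjugate: the posterior is Gamma(α + ΣXᵢ, β + n).
Posterior: Gamma(α+S, β+n) = Gamma(7.7+4, 5.2+4) = Gamma(11.7, 9.2).
Var = α/β² = 11.7/9.2² = 0.1382.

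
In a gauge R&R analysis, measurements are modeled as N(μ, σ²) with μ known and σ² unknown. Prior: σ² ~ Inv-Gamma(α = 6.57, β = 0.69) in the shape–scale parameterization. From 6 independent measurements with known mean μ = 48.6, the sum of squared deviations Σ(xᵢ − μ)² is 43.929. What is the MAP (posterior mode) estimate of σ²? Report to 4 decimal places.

2.1433

With known mean μ and an Inverse-Gamma(α, β) prior on σ², the Normal likelihood is conjugate: posterior is Inv-Gamma(α + n/2, β + Σ(xᵢ−μ)²/2).
Posterior: Inv-Gamma(6.57 + 6/2, 0.69 + 43.929/2) = Inv-Gamma(9.57, 22.6545).
Mode = β/(α+1) = 22.6545/10.57 = 2.1433.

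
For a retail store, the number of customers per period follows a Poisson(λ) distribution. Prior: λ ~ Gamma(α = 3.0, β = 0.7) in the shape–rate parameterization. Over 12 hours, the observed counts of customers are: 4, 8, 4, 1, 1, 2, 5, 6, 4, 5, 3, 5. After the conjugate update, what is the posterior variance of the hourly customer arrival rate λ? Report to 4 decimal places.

0.3162

With a Gamma(shape α, rate β) prior, the Poisson likelihood is conjugate: the posterior is Gamma(α + ΣXᵢ, β + n).
Sum of counts S = 48 over n = 12 hours.
Posterior: Gamma(α+S, β+n) = Gamma(3.0+48, 0.7+12) = Gamma(51.0, 12.7).
Var = α/β² = 51.0/12.7² = 0.3162.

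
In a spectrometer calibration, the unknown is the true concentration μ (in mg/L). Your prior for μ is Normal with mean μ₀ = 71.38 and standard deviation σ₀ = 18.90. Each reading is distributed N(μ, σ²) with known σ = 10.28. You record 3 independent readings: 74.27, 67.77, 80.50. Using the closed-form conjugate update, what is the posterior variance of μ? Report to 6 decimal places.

32.064140

For Normal data with known variance σ², a Normal(μ₀, σ₀²) prior on μ is conjugate. Posterior precision = 1/σ₀² + n/σ²; posterior mean is the precision-weighted average of μ₀ and x̄.
σ₀² = 18.90² = 357.21, σ² = 10.28² = 105.6784; σ² + n·σ₀² = 105.6784 + 3·357.21 = 1177.3084.
Posterior precision = 1/σ₀² + n/σ² = 1/357.21 + 3/105.6784 = (σ² + n·σ₀²)/(σ₀²σ²) = 1177.3084/(357.21·105.6784); posterior variance σₙ² = σ₀²σ²/(σ² + n·σ₀²) = 357.21·105.6784/1177.3084 = 32.064140.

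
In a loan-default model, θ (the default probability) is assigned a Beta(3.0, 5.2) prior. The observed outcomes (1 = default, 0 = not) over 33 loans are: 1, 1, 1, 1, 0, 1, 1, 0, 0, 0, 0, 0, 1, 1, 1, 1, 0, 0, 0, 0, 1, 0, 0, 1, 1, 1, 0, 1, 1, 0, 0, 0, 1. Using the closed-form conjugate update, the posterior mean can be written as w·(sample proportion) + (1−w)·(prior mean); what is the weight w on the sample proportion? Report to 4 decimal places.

The Beta prior is conjugate to a Binomial/Bernoulli likelihood; the update adds successes to α and failures to β.
Posterior mean = (α₀+k)/(α₀+β₀+n) = [n/(α₀+β₀+n)]·(k/n) + [(α₀+β₀)/(α₀+β₀+n)]·α₀/(α₀+β₀), so only n and the prior enter the weight.
The weight on the data is w = n/(α₀+β₀+n) = 33/(3.0+5.2+33) = 33/41.2 = 0.8010.

0.8010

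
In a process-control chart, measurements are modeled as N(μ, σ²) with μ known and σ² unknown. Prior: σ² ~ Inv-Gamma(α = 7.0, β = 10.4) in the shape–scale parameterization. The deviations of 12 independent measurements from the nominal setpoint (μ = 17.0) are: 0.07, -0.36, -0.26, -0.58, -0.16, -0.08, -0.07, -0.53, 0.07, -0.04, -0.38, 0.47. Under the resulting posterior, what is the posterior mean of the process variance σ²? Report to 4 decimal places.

0.9178

With known mean μ and an Inverse-Gamma(α, β) prior on σ², the Normal likelihood is conjugate: posterior is Inv-Gamma(α + n/2, β + Σ(xᵢ−μ)²/2).
Σ(xᵢ−μ)² = (0.07)² + (-0.36)² + (-0.26)² + (-0.58)² + (-0.16)² + (-0.08)² + (-0.07)² + (-0.53)² + (0.07)² + (-0.04)² + (-0.38)² + (0.47)² = 1.2281.
Posterior: Inv-Gamma(7.0 + 12/2, 10.4 + 1.2281/2) = Inv-Gamma(13.00, 11.01405).
E[σ²|data] = β/(α−1) = 11.01405/12.00 = 0.9178.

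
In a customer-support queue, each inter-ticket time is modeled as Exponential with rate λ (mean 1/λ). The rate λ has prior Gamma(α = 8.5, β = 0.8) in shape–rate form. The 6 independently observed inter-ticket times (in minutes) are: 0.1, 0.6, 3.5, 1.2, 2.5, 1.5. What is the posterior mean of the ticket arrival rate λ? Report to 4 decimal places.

With a Gamma(shape α, rate β) prior on the exponential rate λ, the posterior after n observations with total T = Σxᵢ is Gamma(α+n, β+T).
Sum of observations T = 9.4 minutes; n = 6.
Posterior: Gamma(8.5+6, 0.8+9.4) = Gamma(14.5, 10.2).
Posterior mean of λ = α/β = 14.5/10.2 = 1.4216.

1.4216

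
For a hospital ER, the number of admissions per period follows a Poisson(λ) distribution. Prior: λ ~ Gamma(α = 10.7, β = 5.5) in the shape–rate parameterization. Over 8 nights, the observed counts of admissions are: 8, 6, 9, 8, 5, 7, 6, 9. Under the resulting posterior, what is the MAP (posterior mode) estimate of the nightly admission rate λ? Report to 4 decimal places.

5.0148

With a Gamma(shape α, rate β) prior, the Poisson likelihood is conjugate: the posterior is Gamma(α + ΣXᵢ, β + n).
Sum of counts S = 58 over n = 8 nights.
Posterior: Gamma(α+S, β+n) = Gamma(10.7+58, 5.5+8) = Gamma(68.7, 13.5).
Mode of Gamma(α,β) for α≥1 is (α−1)/β = 67.7/13.5 = 5.0148.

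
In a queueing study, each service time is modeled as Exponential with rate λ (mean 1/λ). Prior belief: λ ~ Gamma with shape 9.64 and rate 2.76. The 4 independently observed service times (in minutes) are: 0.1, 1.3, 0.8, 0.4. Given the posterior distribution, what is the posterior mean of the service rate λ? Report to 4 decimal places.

With a Gamma(shape α, rate β) prior on the exponential rate λ, the posterior after n observations with total T = Σxᵢ is Gamma(α+n, β+T).
Sum of observations T = 2.6 minutes; n = 4.
Posterior: Gamma(9.64+4, 2.76+2.6) = Gamma(13.64, 5.36).
Posterior mean of λ = α/β = 13.64/5.36 = 2.5448.

2.5448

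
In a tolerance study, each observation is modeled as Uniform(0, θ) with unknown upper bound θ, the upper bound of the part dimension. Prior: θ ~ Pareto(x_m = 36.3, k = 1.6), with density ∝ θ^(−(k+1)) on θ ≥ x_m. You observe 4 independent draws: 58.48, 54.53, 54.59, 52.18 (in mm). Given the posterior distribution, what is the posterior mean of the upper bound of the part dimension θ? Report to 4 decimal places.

A Pareto(scale x_m, shape k) prior on the upper bound θ of Uniform(0, θ) is conjugate: posterior is Pareto(max(x_m, max xᵢ), k + n).
Sample maximum = 58.48; prior scale x_m = 36.3 → posterior scale = max = 58.48.
Posterior shape = 1.6 + 4 = 5.6.
E[θ|data] = k·x_m/(k−1) = 5.6·58.48/4.6 = 71.1930.

71.1930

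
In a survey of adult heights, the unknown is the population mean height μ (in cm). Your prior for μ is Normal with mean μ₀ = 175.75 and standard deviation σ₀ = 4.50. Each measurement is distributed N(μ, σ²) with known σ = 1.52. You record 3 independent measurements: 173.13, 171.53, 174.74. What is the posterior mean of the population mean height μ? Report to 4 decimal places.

For Normal data with known variance σ², a Normal(μ₀, σ₀²) prior on μ is conjugate. Posterior precision = 1/σ₀² + n/σ²; posterior mean is the precision-weighted average of μ₀ and x̄.
Σxᵢ = 173.13 + 171.53 + 174.74 = 519.4, so n·x̄ = 519.4.
σ₀² = 4.50² = 20.25, σ² = 1.52² = 2.3104; σ² + n·σ₀² = 2.3104 + 3·20.25 = 63.0604.
Posterior mean = (μ₀/σ₀² + n·x̄/σ²)/(1/σ₀² + n/σ²) = (σ²·μ₀ + σ₀²·n·x̄)/(σ² + n·σ₀²) = (2.3104·175.75 + 20.25·519.4)/63.0604 = 10923.9028/63.0604 = 173.2292.

173.2292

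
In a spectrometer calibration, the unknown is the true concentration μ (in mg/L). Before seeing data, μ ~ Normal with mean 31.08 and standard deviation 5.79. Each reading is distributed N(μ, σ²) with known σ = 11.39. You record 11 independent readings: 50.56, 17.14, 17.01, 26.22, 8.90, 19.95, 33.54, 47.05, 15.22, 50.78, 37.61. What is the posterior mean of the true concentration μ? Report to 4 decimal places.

For Normal data with known variance σ², a Normal(μ₀, σ₀²) prior on μ is conjugate. Posterior precision = 1/σ₀² + n/σ²; posterior mean is the precision-weighted average of μ₀ and x̄.
Σxᵢ = 50.56 + 17.14 + 17.01 + 26.22 + 8.90 + 19.95 + 33.54 + 47.05 + 15.22 + 50.78 + 37.61 = 323.98, so n·x̄ = 323.98.
σ₀² = 5.79² = 33.5241, σ² = 11.39² = 129.7321; σ² + n·σ₀² = 129.7321 + 11·33.5241 = 498.4972.
Posterior mean = (μ₀/σ₀² + n·x̄/σ²)/(1/σ₀² + n/σ²) = (σ²·μ₀ + σ₀²·n·x̄)/(σ² + n·σ₀²) = (129.7321·31.08 + 33.5241·323.98)/498.4972 = 14893.211586/498.4972 = 29.8762.

29.8762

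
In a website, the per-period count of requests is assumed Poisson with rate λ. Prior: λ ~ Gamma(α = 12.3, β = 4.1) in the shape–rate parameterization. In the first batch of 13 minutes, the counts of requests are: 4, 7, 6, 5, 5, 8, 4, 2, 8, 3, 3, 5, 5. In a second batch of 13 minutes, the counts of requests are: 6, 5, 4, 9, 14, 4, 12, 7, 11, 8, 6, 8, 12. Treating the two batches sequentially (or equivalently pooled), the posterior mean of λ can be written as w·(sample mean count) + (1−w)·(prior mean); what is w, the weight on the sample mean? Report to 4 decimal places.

With a Gamma(shape α, rate β) prior, the Poisson likelihood is conjugate: the posterior is Gamma(α + ΣXᵢ, β + n).
Total number of minutes: n = 13 + 13 = 26.
Posterior mean = (α₀+S)/(β₀+n) = [n/(β₀+n)]·(S/n) + [β₀/(β₀+n)]·(α₀/β₀), so only n and β₀ enter the weight.
Weight on data w = n/(β₀+n) = 26/(4.1+26) = 26/30.1 = 0.8638.

0.8638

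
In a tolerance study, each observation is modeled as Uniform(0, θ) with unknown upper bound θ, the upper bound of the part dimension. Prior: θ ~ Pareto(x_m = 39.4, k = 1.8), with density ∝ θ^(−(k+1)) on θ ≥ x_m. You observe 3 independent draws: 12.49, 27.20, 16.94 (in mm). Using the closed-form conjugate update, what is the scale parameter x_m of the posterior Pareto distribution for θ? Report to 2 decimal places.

A Pareto(scale x_m, shape k) prior on the upper bound θ of Uniform(0, θ) is conjugate: posterior is Pareto(max(x_m, max xᵢ), k + n).
Sample maximum = 27.20; prior scale x_m = 39.4 → posterior scale = max = 39.40.
Posterior shape = 1.8 + 3 = 4.8.
Posterior scale x_m = 39.40.

39.40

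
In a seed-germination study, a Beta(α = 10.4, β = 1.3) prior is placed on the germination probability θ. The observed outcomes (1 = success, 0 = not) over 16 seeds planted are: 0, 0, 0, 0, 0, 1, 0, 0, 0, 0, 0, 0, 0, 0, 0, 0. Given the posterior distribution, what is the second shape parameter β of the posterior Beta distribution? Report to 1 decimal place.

The Beta prior is conjugate to a Binomial/Bernoulli likelihood; the update adds successes to α and failures to β.
Posterior: Beta(α+k, β+n−k) = Beta(10.4+1, 1.3+15) = Beta(11.4, 16.3).
Posterior β = 16.3.

16.3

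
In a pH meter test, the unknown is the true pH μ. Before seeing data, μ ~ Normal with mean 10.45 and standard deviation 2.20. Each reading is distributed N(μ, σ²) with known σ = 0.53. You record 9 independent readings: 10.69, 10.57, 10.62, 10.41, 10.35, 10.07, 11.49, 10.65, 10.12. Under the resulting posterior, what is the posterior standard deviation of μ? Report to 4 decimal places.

For Normal data with known variance σ², a Normal(μ₀, σ₀²) prior on μ is conjugate. Posterior precision = 1/σ₀² + n/σ²; posterior mean is the precision-weighted average of μ₀ and x̄.
σ₀² = 2.20² = 4.84, σ² = 0.53² = 0.2809; σ² + n·σ₀² = 0.2809 + 9·4.84 = 43.8409.
Posterior precision = 1/σ₀² + n/σ² = 1/4.84 + 9/0.2809 = (σ² + n·σ₀²)/(σ₀²σ²) = 43.8409/(4.84·0.2809); posterior variance σₙ² = σ₀²σ²/(σ² + n·σ₀²) = 4.84·0.2809/43.8409 = 0.031011.
Posterior SD = √σₙ² = √(4.84·0.2809/43.8409) = 0.1761.

0.1761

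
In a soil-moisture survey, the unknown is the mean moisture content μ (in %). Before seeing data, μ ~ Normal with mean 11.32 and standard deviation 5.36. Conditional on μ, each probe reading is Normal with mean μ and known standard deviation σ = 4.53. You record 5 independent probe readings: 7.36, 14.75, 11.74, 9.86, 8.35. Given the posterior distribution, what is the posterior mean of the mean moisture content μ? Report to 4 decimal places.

10.5255

For Normal data with known variance σ², a Normal(μ₀, σ₀²) prior on μ is conjugate. Posterior precision = 1/σ₀² + n/σ²; posterior mean is the precision-weighted average of μ₀ and x̄.
Σxᵢ = 7.36 + 14.75 + 11.74 + 9.86 + 8.35 = 52.06, so n·x̄ = 52.06.
σ₀² = 5.36² = 28.7296, σ² = 4.53² = 20.5209; σ² + n·σ₀² = 20.5209 + 5·28.7296 = 164.1689.
Posterior mean = (μ₀/σ₀² + n·x̄/σ²)/(1/σ₀² + n/σ²) = (σ²·μ₀ + σ₀²·n·x̄)/(σ² + n·σ₀²) = (20.5209·11.32 + 28.7296·52.06)/164.1689 = 1727.959564/164.1689 = 10.5255.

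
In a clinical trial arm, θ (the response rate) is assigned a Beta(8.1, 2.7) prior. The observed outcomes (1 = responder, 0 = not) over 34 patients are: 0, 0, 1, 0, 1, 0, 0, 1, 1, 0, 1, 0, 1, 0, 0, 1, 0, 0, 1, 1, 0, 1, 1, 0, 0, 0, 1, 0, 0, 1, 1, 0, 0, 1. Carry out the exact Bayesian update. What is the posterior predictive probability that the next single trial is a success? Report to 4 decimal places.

0.5156

The Beta prior is conjugate to a Binomial/Bernoulli likelihood; the update adds successes to α and failures to β.
Posterior: Beta(α+k, β+n−k) = Beta(8.1+15, 2.7+19) = Beta(23.1, 21.7).
For a single future Bernoulli trial, P(success | data) = α/(α+β) = 0.5156.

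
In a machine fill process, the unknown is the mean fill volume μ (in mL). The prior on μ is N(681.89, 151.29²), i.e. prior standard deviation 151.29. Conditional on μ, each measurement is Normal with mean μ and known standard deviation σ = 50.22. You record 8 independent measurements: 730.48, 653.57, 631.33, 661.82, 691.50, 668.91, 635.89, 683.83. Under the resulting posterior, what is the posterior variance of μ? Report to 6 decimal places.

310.972878

For Normal data with known variance σ², a Normal(μ₀, σ₀²) prior on μ is conjugate. Posterior precision = 1/σ₀² + n/σ²; posterior mean is the precision-weighted average of μ₀ and x̄.
σ₀² = 151.29² = 22888.6641, σ² = 50.22² = 2522.0484; σ² + n·σ₀² = 2522.0484 + 8·22888.6641 = 185631.3612.
Posterior precision = 1/σ₀² + n/σ² = 1/22888.6641 + 8/2522.0484 = (σ² + n·σ₀²)/(σ₀²σ²) = 185631.3612/(22888.6641·2522.0484); posterior variance σₙ² = σ₀²σ²/(σ² + n·σ₀²) = 22888.6641·2522.0484/185631.3612 = 310.972878.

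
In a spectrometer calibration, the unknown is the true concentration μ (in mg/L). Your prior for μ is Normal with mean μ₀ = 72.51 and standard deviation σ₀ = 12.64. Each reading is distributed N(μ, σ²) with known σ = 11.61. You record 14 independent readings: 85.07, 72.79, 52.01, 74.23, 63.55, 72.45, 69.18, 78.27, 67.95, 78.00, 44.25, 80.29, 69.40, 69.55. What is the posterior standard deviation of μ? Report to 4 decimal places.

3.0134

For Normal data with known variance σ², a Normal(μ₀, σ₀²) prior on μ is conjugate. Posterior precision = 1/σ₀² + n/σ²; posterior mean is the precision-weighted average of μ₀ and x̄.
σ₀² = 12.64² = 159.7696, σ² = 11.61² = 134.7921; σ² + n·σ₀² = 134.7921 + 14·159.7696 = 2371.5665.
Posterior precision = 1/σ₀² + n/σ² = 1/159.7696 + 14/134.7921 = (σ² + n·σ₀²)/(σ₀²σ²) = 2371.5665/(159.7696·134.7921); posterior variance σₙ² = σ₀²σ²/(σ² + n·σ₀²) = 159.7696·134.7921/2371.5665 = 9.080783.
Posterior SD = √σₙ² = √(159.7696·134.7921/2371.5665) = 3.0134.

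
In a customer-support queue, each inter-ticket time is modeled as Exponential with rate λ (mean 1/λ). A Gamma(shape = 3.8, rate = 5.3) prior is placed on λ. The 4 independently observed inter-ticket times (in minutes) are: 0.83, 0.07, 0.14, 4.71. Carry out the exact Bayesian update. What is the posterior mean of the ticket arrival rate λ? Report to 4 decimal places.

With a Gamma(shape α, rate β) prior on the exponential rate λ, the posterior after n observations with total T = Σxᵢ is Gamma(α+n, β+T).
Sum of observations T = 5.75 minutes; n = 4.
Posterior: Gamma(3.8+4, 5.3+5.75) = Gamma(7.8, 11.05).
Posterior mean of λ = α/β = 7.8/11.05 = 0.7059.

0.7059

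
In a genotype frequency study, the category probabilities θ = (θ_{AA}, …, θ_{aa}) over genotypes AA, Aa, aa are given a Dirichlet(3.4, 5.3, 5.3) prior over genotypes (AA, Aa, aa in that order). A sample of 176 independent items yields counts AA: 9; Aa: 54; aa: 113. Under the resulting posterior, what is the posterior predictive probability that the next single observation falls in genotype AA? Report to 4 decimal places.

The Dirichlet prior is conjugate to the Multinomial likelihood: each posterior αⱼ = prior αⱼ + observed count nⱼ.
Posterior concentration: (12.4, 59.3, 118.3), total = 190.0.
P(next = AA | data) = α_{AA}/Σα = 0.0653.

0.0653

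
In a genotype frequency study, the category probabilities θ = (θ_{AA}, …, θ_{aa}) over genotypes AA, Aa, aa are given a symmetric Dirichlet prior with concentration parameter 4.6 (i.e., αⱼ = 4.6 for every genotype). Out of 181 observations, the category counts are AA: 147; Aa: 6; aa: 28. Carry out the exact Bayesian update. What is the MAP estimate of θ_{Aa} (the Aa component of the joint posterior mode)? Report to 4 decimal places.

The Dirichlet prior is conjugate to the Multinomial likelihood: each posterior αⱼ = prior αⱼ + observed count nⱼ.
Posterior concentration: (151.6, 10.6, 32.6), total = 194.8.
Joint mode component: (α_{Aa}−1)/(Σα−K) = 9.6/191.8 = 0.0501.

0.0501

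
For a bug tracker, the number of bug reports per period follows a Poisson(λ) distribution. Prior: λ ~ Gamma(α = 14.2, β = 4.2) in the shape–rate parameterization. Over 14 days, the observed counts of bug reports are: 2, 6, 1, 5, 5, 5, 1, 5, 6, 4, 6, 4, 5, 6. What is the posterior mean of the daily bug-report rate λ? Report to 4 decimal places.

With a Gamma(shape α, rate β) prior, the Poisson likelihood is conjugate: the posterior is Gamma(α + ΣXᵢ, β + n).
Sum of counts S = 61 over n = 14 days.
Posterior: Gamma(α+S, β+n) = Gamma(14.2+61, 4.2+14) = Gamma(75.2, 18.2).
Posterior mean = α/β = 75.2/18.2 = 4.1319.

4.1319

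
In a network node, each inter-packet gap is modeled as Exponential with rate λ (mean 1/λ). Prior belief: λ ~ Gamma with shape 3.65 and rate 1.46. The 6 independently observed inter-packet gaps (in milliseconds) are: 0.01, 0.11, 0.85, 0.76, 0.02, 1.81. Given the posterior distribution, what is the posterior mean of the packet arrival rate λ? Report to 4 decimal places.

With a Gamma(shape α, rate β) prior on the exponential rate λ, the posterior after n observations with total T = Σxᵢ is Gamma(α+n, β+T).
Sum of observations T = 3.56 milliseconds; n = 6.
Posterior: Gamma(3.65+6, 1.46+3.56) = Gamma(9.65, 5.02).
Posterior mean of λ = α/β = 9.65/5.02 = 1.9223.

1.9223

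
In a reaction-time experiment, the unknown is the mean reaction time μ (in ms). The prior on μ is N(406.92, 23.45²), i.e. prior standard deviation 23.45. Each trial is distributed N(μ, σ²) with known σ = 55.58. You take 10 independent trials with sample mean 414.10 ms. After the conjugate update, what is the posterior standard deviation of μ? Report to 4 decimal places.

14.0641

For Normal data with known variance σ², a Normal(μ₀, σ₀²) prior on μ is conjugate. Posterior precision = 1/σ₀² + n/σ²; posterior mean is the precision-weighted average of μ₀ and x̄.
σ₀² = 23.45² = 549.9025, σ² = 55.58² = 3089.1364; σ² + n·σ₀² = 3089.1364 + 10·549.9025 = 8588.1614.
Posterior precision = 1/σ₀² + n/σ² = 1/549.9025 + 10/3089.1364 = (σ² + n·σ₀²)/(σ₀²σ²) = 8588.1614/(549.9025·3089.1364); posterior variance σₙ² = σ₀²σ²/(σ² + n·σ₀²) = 549.9025·3089.1364/8588.1614 = 197.798312.
Posterior SD = √σₙ² = √(549.9025·3089.1364/8588.1614) = 14.0641.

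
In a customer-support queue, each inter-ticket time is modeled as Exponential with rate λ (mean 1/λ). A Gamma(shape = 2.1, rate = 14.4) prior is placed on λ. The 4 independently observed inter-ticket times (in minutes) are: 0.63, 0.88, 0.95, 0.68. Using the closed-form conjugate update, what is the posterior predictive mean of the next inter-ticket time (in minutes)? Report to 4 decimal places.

With a Gamma(shape α, rate β) prior on the exponential rate λ, the posterior after n observations with total T = Σxᵢ is Gamma(α+n, β+T).
Sum of observations T = 3.14 minutes; n = 4.
Posterior: Gamma(2.1+4, 14.4+3.14) = Gamma(6.1, 17.54).
The predictive distribution for the next observation is Lomax; its mean is β/(α−1) = 17.54/5.1 = 3.4392.

3.4392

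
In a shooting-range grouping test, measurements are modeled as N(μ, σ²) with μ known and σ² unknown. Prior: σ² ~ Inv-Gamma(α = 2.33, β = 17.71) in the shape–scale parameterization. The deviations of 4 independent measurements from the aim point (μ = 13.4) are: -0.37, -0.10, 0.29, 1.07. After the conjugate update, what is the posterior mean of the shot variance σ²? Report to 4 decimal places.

5.5249

With known mean μ and an Inverse-Gamma(α, β) prior on σ², the Normal likelihood is conjugate: posterior is Inv-Gamma(α + n/2, β + Σ(xᵢ−μ)²/2).
Σ(xᵢ−μ)² = (-0.37)² + (-0.10)² + (0.29)² + (1.07)² = 1.3759.
Posterior: Inv-Gamma(2.33 + 4/2, 17.71 + 1.3759/2) = Inv-Gamma(4.33, 18.39795).
E[σ²|data] = β/(α−1) = 18.39795/3.33 = 5.5249.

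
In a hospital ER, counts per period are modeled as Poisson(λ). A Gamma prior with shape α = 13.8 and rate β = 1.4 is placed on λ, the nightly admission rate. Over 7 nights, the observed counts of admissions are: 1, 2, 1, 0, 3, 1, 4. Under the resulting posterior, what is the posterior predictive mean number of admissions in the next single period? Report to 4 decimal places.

3.0714

With a Gamma(shape α, rate β) prior, the Poisson likelihood is conjugate: the posterior is Gamma(α + ΣXᵢ, β + n).
Sum of counts S = 12 over n = 7 nights.
Posterior: Gamma(α+S, β+n) = Gamma(13.8+12, 1.4+7) = Gamma(25.8, 8.4).
The predictive distribution for one future period is NegBinom with mean α/β = 3.0714.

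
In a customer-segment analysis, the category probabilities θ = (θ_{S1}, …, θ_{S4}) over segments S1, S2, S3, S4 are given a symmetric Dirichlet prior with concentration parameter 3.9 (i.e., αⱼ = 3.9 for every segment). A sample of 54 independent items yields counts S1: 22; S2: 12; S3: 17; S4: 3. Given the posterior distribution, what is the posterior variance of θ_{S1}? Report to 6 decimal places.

0.003309

The Dirichlet prior is conjugate to the Multinomial likelihood: each posterior αⱼ = prior αⱼ + observed count nⱼ.
Posterior concentration: (25.9, 15.9, 20.9, 6.9), total = 69.6.
Var[θ_j] = α_j(Σα−α_j)/((Σα)²(Σα+1)) = 25.9·43.7/(69.6²·70.6) = 0.003309.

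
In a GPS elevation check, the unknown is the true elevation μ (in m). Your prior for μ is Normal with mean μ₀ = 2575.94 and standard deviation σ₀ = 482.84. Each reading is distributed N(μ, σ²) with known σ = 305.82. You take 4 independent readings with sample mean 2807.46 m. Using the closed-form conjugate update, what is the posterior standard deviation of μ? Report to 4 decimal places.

For Normal data with known variance σ², a Normal(μ₀, σ₀²) prior on μ is conjugate. Posterior precision = 1/σ₀² + n/σ²; posterior mean is the precision-weighted average of μ₀ and x̄.
σ₀² = 482.84² = 233134.4656, σ² = 305.82² = 93525.8724; σ² + n·σ₀² = 93525.8724 + 4·233134.4656 = 1026063.7348.
Posterior precision = 1/σ₀² + n/σ² = 1/233134.4656 + 4/93525.8724 = (σ² + n·σ₀²)/(σ₀²σ²) = 1026063.7348/(233134.4656·93525.8724); posterior variance σₙ² = σ₀²σ²/(σ² + n·σ₀²) = 233134.4656·93525.8724/1026063.7348 = 21250.243569.
Posterior SD = √σₙ² = √(233134.4656·93525.8724/1026063.7348) = 145.7746.

145.7746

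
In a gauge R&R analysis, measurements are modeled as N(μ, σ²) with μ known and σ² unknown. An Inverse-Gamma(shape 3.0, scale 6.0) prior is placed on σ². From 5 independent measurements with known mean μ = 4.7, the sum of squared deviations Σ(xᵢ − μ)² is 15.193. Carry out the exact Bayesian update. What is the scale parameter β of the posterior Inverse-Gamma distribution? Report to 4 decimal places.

With known mean μ and an Inverse-Gamma(α, β) prior on σ², the Normal likelihood is conjugate: posterior is Inv-Gamma(α + n/2, β + Σ(xᵢ−μ)²/2).
Posterior: Inv-Gamma(3.0 + 5/2, 6.0 + 15.193/2) = Inv-Gamma(5.50, 13.5965).
Posterior β = 13.5965.

13.5965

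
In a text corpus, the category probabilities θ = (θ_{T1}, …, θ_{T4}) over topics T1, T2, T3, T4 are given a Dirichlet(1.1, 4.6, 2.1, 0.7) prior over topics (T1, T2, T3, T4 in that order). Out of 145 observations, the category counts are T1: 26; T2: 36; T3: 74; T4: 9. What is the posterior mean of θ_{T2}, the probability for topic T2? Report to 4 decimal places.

0.2645

The Dirichlet prior is conjugate to the Multinomial likelihood: each posterior αⱼ = prior αⱼ + observed count nⱼ.
Posterior concentration: (27.1, 40.6, 76.1, 9.7), total = 153.5.
E[θ_{T2}|data] = α_{T2}/Σα = 40.6/153.5 = 0.2645.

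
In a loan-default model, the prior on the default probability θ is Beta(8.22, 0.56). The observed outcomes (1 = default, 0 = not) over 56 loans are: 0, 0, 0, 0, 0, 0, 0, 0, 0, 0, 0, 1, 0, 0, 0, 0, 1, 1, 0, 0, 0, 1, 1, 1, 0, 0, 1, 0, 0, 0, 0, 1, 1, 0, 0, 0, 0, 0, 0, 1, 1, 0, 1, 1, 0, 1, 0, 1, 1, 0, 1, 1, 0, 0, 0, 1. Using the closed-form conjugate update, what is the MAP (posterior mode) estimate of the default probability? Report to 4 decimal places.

0.4176

The Beta prior is conjugate to a Binomial/Bernoulli likelihood; the update adds successes to α and failures to β.
Posterior: Beta(α+k, β+n−k) = Beta(8.22+19, 0.56+37) = Beta(27.22, 37.56).
Mode of Beta(a,b) for a,b>1 is (a−1)/(a+b−2) = 26.22/62.78 = 0.4176.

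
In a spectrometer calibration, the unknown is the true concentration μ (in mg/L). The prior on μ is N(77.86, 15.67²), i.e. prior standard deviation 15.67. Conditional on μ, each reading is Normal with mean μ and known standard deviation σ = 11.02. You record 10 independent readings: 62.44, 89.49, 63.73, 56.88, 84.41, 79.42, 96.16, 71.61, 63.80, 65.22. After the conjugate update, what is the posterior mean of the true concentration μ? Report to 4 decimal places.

For Normal data with known variance σ², a Normal(μ₀, σ₀²) prior on μ is conjugate. Posterior precision = 1/σ₀² + n/σ²; posterior mean is the precision-weighted average of μ₀ and x̄.
Σxᵢ = 62.44 + 89.49 + 63.73 + 56.88 + 84.41 + 79.42 + 96.16 + 71.61 + 63.80 + 65.22 = 733.16, so n·x̄ = 733.16.
σ₀² = 15.67² = 245.5489, σ² = 11.02² = 121.4404; σ² + n·σ₀² = 121.4404 + 10·245.5489 = 2576.9294.
Posterior mean = (μ₀/σ₀² + n·x̄/σ²)/(1/σ₀² + n/σ²) = (σ²·μ₀ + σ₀²·n·x̄)/(σ² + n·σ₀²) = (121.4404·77.86 + 245.5489·733.16)/2576.9294 = 189481.981068/2576.9294 = 73.5301.

73.5301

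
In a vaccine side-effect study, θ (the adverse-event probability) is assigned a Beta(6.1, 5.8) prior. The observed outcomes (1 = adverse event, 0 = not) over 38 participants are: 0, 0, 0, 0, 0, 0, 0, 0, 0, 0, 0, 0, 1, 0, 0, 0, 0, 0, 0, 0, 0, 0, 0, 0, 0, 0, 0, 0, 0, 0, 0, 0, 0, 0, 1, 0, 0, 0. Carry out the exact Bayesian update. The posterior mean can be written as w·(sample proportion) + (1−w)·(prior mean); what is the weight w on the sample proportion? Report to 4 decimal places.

0.7615

The Beta prior is conjugate to a Binomial/Bernoulli likelihood; the update adds successes to α and failures to β.
Posterior mean = (α₀+k)/(α₀+β₀+n) = [n/(α₀+β₀+n)]·(k/n) + [(α₀+β₀)/(α₀+β₀+n)]·α₀/(α₀+β₀), so only n and the prior enter the weight.
The weight on the data is w = n/(α₀+β₀+n) = 38/(6.1+5.8+38) = 38/49.9 = 0.7615.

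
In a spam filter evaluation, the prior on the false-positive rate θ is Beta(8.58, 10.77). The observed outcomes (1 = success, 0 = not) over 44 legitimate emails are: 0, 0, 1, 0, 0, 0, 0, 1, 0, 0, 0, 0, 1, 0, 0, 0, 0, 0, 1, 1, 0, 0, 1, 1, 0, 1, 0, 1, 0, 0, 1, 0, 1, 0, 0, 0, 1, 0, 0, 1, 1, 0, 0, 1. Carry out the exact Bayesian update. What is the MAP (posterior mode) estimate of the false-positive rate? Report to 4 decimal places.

0.3681

The Beta prior is conjugate to a Binomial/Bernoulli likelihood; the update adds successes to α and failures to β.
Posterior: Beta(α+k, β+n−k) = Beta(8.58+15, 10.77+29) = Beta(23.58, 39.77).
Mode of Beta(a,b) for a,b>1 is (a−1)/(a+b−2) = 22.58/61.35 = 0.3681.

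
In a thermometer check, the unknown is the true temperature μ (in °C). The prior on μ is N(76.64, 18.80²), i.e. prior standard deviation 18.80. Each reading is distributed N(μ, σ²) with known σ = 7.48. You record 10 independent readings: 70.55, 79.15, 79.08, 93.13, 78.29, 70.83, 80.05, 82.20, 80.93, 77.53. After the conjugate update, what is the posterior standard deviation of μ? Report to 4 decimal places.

2.3469

For Normal data with known variance σ², a Normal(μ₀, σ₀²) prior on μ is conjugate. Posterior precision = 1/σ₀² + n/σ²; posterior mean is the precision-weighted average of μ₀ and x̄.
σ₀² = 18.80² = 353.44, σ² = 7.48² = 55.9504; σ² + n·σ₀² = 55.9504 + 10·353.44 = 3590.3504.
Posterior precision = 1/σ₀² + n/σ² = 1/353.44 + 10/55.9504 = (σ² + n·σ₀²)/(σ₀²σ²) = 3590.3504/(353.44·55.9504); posterior variance σₙ² = σ₀²σ²/(σ² + n·σ₀²) = 353.44·55.9504/3590.3504 = 5.507849.
Posterior SD = √σₙ² = √(353.44·55.9504/3590.3504) = 2.3469.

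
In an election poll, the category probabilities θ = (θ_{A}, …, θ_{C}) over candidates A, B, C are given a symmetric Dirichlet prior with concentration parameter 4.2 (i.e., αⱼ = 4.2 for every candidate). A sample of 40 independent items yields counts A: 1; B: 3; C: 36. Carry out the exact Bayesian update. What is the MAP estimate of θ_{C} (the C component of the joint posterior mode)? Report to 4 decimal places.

0.7903

The Dirichlet prior is conjugate to the Multinomial likelihood: each posterior αⱼ = prior αⱼ + observed count nⱼ.
Posterior concentration: (5.2, 7.2, 40.2), total = 52.6.
Joint mode component: (α_{C}−1)/(Σα−K) = 39.2/49.6 = 0.7903.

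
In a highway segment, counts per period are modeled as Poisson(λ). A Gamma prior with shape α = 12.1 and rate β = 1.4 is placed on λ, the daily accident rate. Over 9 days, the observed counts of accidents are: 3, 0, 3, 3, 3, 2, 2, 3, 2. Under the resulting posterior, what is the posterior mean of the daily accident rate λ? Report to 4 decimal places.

With a Gamma(shape α, rate β) prior, the Poisson likelihood is conjugate: the posterior is Gamma(α + ΣXᵢ, β + n).
Sum of counts S = 21 over n = 9 days.
Posterior: Gamma(α+S, β+n) = Gamma(12.1+21, 1.4+9) = Gamma(33.1, 10.4).
Posterior mean = α/β = 33.1/10.4 = 3.1827.

3.1827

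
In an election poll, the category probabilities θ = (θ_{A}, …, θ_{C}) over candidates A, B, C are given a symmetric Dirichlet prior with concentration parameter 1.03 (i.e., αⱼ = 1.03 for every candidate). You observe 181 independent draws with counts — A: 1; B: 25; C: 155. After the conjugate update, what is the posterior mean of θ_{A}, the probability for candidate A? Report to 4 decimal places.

0.0110

The Dirichlet prior is conjugate to the Multinomial likelihood: each posterior αⱼ = prior αⱼ + observed count nⱼ.
Posterior concentration: (2.03, 26.03, 156.03), total = 184.09.
E[θ_{A}|data] = α_{A}/Σα = 2.03/184.09 = 0.0110.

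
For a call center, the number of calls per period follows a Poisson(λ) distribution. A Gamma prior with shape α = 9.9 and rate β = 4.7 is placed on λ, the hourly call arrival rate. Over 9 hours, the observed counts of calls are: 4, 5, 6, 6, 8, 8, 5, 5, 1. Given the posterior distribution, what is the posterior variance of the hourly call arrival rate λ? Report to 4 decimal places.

With a Gamma(shape α, rate β) prior, the Poisson likelihood is conjugate: the posterior is Gamma(α + ΣXᵢ, β + n).
Sum of counts S = 48 over n = 9 hours.
Posterior: Gamma(α+S, β+n) = Gamma(9.9+48, 4.7+9) = Gamma(57.9, 13.7).
Var = α/β² = 57.9/13.7² = 0.3085.

0.3085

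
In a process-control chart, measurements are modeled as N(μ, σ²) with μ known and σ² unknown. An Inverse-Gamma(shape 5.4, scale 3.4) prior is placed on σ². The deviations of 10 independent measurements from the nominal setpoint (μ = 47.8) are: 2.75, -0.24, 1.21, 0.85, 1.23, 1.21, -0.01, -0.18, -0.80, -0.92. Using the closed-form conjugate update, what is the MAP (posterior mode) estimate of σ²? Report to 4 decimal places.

0.9256

With known mean μ and an Inverse-Gamma(α, β) prior on σ², the Normal likelihood is conjugate: posterior is Inv-Gamma(α + n/2, β + Σ(xᵢ−μ)²/2).
Σ(xᵢ−μ)² = (2.75)² + (-0.24)² + (1.21)² + (0.85)² + (1.23)² + (1.21)² + (-0.01)² + (-0.18)² + (-0.80)² + (-0.92)² = 14.3026.
Posterior: Inv-Gamma(5.4 + 10/2, 3.4 + 14.3026/2) = Inv-Gamma(10.40, 10.55130).
Mode = β/(α+1) = 10.55130/11.40 = 0.9256.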